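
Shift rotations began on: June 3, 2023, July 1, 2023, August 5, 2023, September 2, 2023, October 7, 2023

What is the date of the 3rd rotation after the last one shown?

January 6, 2024

All dates are Saturdays, 28, 35, 28, 35 days apart.
Specifically, the 1st Saturday of each month.
November 2023 — 1st Saturday is November 4, 2023.
December 2023 — 1st Saturday is December 2, 2023.
1st Saturday of January 2024: January 6, 2024.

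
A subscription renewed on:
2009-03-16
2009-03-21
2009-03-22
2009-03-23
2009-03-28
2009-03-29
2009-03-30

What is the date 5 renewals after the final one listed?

Gaps: 5, 1, 1, 5, 1, 1 days — not constant, but cyclic with period 3.
The events fall on every Monday, Saturday and Sunday.
Next Saturday: 2009-04-04.
Next Sunday: 2009-04-05.
The following Monday is 2009-04-06.
The following Saturday is 2009-04-11.
Next Sunday: 2009-04-12.

2009-04-12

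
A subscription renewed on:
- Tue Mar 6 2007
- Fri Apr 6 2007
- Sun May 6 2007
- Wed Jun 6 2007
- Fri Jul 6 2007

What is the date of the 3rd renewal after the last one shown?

Sat Oct 6 2007

Each date is the 6th; the gaps (31, 30, 31, 30) track the month lengths.
The rule is the 6th of each month.
Next: August 2007 → Mon Aug 6 2007.
September 2007: Thu Sep 6 2007.
October 2007: Sat Oct 6 2007.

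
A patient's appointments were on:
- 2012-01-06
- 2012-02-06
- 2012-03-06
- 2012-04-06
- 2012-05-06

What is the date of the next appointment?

2012-06-06

The day-of-month is always 6 (31, 29, 31, 30 days between events).
So this recurs on the 6th of each month.
June 2012: 2012-06-06.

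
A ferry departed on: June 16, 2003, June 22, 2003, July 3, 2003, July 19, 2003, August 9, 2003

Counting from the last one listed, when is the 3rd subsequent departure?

Gaps: 6, 11, 16, 21 days — each gap is 5 larger than the previous one.
Next gap: 26 days. August 9, 2003 + 26 days = September 4, 2003.
Next gap: 31 days. September 4, 2003 + 31 days = October 5, 2003.
Next gap: 36 days. October 5, 2003 + 36 days = November 10, 2003.

November 10, 2003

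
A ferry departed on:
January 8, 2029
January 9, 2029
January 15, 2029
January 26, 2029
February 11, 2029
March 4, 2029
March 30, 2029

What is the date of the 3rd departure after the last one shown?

The spacing grows by 5 each time: 1, 6, 11, 16, 21, 26 days.
Next gap: 31 days. March 30, 2029 + 31 days = April 30, 2029.
Next gap: 36 days. April 30, 2029 + 36 days = June 5, 2029.
Next gap: 41 days. June 5, 2029 + 41 days = July 16, 2029.

July 16, 2029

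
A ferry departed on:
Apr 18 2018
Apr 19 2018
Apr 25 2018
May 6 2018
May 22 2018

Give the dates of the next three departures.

The spacing grows by 5 each time: 1, 6, 11, 16 days.
Next gap: 21 days. May 22 2018 + 21 days = Jun 12 2018.
Next gap: 26 days. Jun 12 2018 + 26 days = Jul 8 2018.
Next gap: 31 days. Jul 8 2018 + 31 days = Aug 8 2018.

Jun 12 2018, Jul 8 2018, Aug 8 2018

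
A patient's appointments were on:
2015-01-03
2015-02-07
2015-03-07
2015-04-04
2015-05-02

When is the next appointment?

2015-06-06

These are Saturdays at 28- or 35-day spacing (35, 28, 28, 28).
The pattern: 1st Saturday of the month.
1st Saturday of June 2015: 2015-06-06.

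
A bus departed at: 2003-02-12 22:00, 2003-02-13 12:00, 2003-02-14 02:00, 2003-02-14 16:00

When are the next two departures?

Gaps: 14, 14, 14 hours — each event is 14 hours after the previous one.
2003-02-14 16:00 + 14 h = 2003-02-15 06:00.
2003-02-15 06:00 + 14 h = 2003-02-15 20:00.

2003-02-15 06:00, 2003-02-15 20:00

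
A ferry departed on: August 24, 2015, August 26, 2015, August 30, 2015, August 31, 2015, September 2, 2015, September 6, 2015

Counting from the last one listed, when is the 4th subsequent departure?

The gap pattern 2, 4, 1, 2, 4 repeats every 3 events.
These are the Mondays, Wednesdays and Sundays of each week.
Next Monday: September 7, 2015.
Next Wednesday: September 9, 2015.
Next Sunday: September 13, 2015.
The following Monday is September 14, 2015.

September 14, 2015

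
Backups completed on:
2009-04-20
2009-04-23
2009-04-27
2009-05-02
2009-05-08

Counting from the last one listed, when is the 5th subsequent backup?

2009-06-22

Intervals are 3, 4, 5, 6 days — an arithmetic progression with common difference 1.
Next gap: 7 days. 2009-05-08 + 7 days = 2009-05-15.
Next gap: 8 days. 2009-05-15 + 8 days = 2009-05-23.
Next gap: 9 days. 2009-05-23 + 9 days = 2009-06-01.
Next gap: 10 days. 2009-06-01 + 10 days = 2009-06-11.
Next gap: 11 days. 2009-06-11 + 11 days = 2009-06-22.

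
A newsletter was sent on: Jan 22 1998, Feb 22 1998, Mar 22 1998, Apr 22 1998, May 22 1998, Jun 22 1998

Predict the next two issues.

Jul 22 1998, Aug 22 1998

Gaps: 31, 28, 31, 30, 31 days — not constant. Every event is on the 22nd of the month.
Pattern: the 22nd of each month.
Next: July 1998 → Jul 22 1998.
August 1998: Aug 22 1998.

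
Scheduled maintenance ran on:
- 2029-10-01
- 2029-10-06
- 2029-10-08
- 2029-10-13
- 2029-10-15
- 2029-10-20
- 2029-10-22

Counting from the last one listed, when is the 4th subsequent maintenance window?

The gap pattern 5, 2, 5, 2, 5, 2 repeats every 2 events.
These are the Mondays and Saturdays of each week.
Next Saturday: 2029-10-27.
Next Monday: 2029-10-29.
Next Saturday: 2029-11-03.
Next Monday: 2029-11-05.

2029-11-05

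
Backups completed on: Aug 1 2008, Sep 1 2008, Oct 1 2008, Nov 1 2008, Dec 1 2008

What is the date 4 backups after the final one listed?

Each date is the 1st; the gaps (31, 30, 31, 30) track the month lengths.
The rule is the 1st of each month.
Next: January 2009 → Jan 1 2009.
February 2009: Feb 1 2009.
Next: March 2009 → Mar 1 2009.
April 2009: Apr 1 2009.

Apr 1 2009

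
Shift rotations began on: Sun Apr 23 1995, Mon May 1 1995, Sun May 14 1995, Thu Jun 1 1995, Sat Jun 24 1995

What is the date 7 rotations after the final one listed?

Sat Apr 20 1996

The spacing grows by 5 each time: 8, 13, 18, 23 days.
Next gap: 28 days. Sat Jun 24 1995 + 28 days = Sat Jul 22 1995.
Next gap: 33 days. Sat Jul 22 1995 + 33 days = Thu Aug 24 1995.
Next gap: 38 days. Thu Aug 24 1995 + 38 days = Sun Oct 1 1995.
Next gap: 43 days. Sun Oct 1 1995 + 43 days = Mon Nov 13 1995.
Next gap: 48 days. Mon Nov 13 1995 + 48 days = Sun Dec 31 1995.
Next gap: 53 days. Sun Dec 31 1995 + 53 days = Thu Feb 22 1996.
Next gap: 58 days. Thu Feb 22 1996 + 58 days = Sat Apr 20 1996.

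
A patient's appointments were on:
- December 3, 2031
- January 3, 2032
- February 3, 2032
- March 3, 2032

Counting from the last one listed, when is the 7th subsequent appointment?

The day-of-month is always 3 (31, 31, 29 days between events).
So this recurs on the 3rd of each month.
April 2032: April 3, 2032.
Next: May 2032 → May 3, 2032.
June 2032: June 3, 2032.
Next: July 2032 → July 3, 2032.
Next: August 2032 → August 3, 2032.
Next: September 2032 → September 3, 2032.
October 2032: October 3, 2032.

October 3, 2032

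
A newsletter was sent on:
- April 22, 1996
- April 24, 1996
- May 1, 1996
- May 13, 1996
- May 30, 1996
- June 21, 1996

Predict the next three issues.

The spacing grows by 5 each time: 2, 7, 12, 17, 22 days.
Next gap: 27 days. June 21, 1996 + 27 days = July 18, 1996.
Next gap: 32 days. July 18, 1996 + 32 days = August 19, 1996.
Next gap: 37 days. August 19, 1996 + 37 days = September 25, 1996.

July 18, 1996; August 19, 1996; September 25, 1996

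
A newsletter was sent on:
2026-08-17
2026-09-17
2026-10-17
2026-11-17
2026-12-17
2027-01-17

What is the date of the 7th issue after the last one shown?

Gaps: 31, 30, 31, 30, 31 days — not constant. Every event is on the 17th of the month.
Pattern: the 17th of each month.
Next: February 2027 → 2027-02-17.
March 2027: 2027-03-17.
April 2027: 2027-04-17.
Next: May 2027 → 2027-05-17.
Next: June 2027 → 2027-06-17.
July 2027: 2027-07-17.
August 2027: 2027-08-17.

2027-08-17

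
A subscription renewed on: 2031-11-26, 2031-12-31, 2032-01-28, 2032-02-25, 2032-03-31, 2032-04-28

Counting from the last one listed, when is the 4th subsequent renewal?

Every date is a Wednesday; gaps 35, 28, 28, 35, 28 days.
Each is the last Wednesday of its month (at least one falls on the 29th or later, ruling out '4th Wednesday').
May 2032 ends with Wednesday 2032-05-26.
June 2032 ends with Wednesday 2032-06-30.
July 2032 ends with Wednesday 2032-07-28.
Last Wednesday of August 2032: 2032-08-25.

2032-08-25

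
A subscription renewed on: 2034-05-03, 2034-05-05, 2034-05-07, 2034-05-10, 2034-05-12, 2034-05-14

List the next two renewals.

Every event lands on a Wednesday or Friday or Sunday (gaps cycle 2, 2, 3, 2, 2).
So the schedule is: every Wednesday, Friday and Sunday.
Next Wednesday: 2034-05-17.
Next Friday: 2034-05-19.

2034-05-17, 2034-05-19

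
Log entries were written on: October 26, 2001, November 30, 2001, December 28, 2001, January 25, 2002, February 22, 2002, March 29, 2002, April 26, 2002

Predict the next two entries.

All Fridays; the gaps (35, 28, 28, 28, 35, 28) vary with month length.
This is the last Friday of each month.
May 2002 ends with Friday May 31, 2002.
Last Friday of June 2002: June 28, 2002.

May 31, 2002; June 28, 2002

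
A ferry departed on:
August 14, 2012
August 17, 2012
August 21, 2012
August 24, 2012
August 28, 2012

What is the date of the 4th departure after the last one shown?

September 11, 2012

The gap pattern 3, 4, 3, 4 repeats every 2 events.
These are the Tuesdays and Fridays of each week.
The following Friday is August 31, 2012.
Next Tuesday: September 4, 2012.
Next Friday: September 7, 2012.
The following Tuesday is September 11, 2012.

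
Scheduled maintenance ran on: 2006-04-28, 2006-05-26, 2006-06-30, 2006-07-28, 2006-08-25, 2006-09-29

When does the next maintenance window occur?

2006-10-27

These are Fridays with 28, 35, 28, 28, 35-day gaps.
Each is the final Friday of its month — 2006-06-30 is past the 28th, so '4th Friday' doesn't fit.
Last Friday of October 2006: 2006-10-27.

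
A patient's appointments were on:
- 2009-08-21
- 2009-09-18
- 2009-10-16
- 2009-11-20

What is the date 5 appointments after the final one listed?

Gaps: 28, 28, 35 days — a mix of 28 and 35. Every date is a Friday.
Each is the 3rd Friday of its month.
3rd Friday of December 2009: 2009-12-18.
3rd Friday of January 2010: 2010-01-15.
3rd Friday of February 2010: 2010-02-19.
3rd Friday of March 2010: 2010-03-19.
April 2010 — 3rd Friday is 2010-04-16.

2010-04-16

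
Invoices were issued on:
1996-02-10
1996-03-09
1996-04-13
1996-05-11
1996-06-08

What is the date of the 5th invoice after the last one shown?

1996-11-09

All dates are Saturdays, 28, 35, 28, 28 days apart.
Specifically, the 2nd Saturday of each month.
July 1996 — 2nd Saturday is 1996-07-13.
2nd Saturday of August 1996: 1996-08-10.
September 1996 — 2nd Saturday is 1996-09-14.
October 1996 — 2nd Saturday is 1996-10-12.
2nd Saturday of November 1996: 1996-11-09.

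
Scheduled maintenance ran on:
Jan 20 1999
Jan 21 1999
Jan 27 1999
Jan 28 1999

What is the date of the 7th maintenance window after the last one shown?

Feb 24 1999

Every event lands on a Wednesday or Thursday (gaps cycle 1, 6, 1).
So the schedule is: every Wednesday and Thursday.
Next Wednesday: Feb 3 1999.
The following Thursday is Feb 4 1999.
The following Wednesday is Feb 10 1999.
The following Thursday is Feb 11 1999.
The following Wednesday is Feb 17 1999.
Next Thursday: Feb 18 1999.
Next Wednesday: Feb 24 1999.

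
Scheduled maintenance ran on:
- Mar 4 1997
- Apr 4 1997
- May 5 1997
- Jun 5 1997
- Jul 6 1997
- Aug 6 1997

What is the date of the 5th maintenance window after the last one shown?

Every event comes 31 days after the last (31, 31, 31, 31, 31).
Aug 6 1997 + 31 days = Sep 6 1997.
Sep 6 1997 + 31 days = Oct 7 1997.
Oct 7 1997 + 31 days = Nov 7 1997.
Nov 7 1997 + 31 days = Dec 8 1997.
Dec 8 1997 + 31 days = Jan 8 1998.

Jan 8 1998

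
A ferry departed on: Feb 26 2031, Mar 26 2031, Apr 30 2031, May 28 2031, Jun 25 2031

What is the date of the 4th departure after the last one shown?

All Wednesdays; the gaps (28, 35, 28, 28) vary with month length.
This is the last Wednesday of each month.
Last Wednesday of July 2031: Jul 30 2031.
Last Wednesday of August 2031: Aug 27 2031.
September 2031 ends with Wednesday Sep 24 2031.
October 2031 ends with Wednesday Oct 29 2031.

Oct 29 2031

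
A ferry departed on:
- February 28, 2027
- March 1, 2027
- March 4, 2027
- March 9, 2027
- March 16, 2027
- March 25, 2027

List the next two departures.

April 5, 2027; April 18, 2027

Intervals are 1, 3, 5, 7, 9 days — an arithmetic progression with common difference 2.
Next gap: 11 days. March 25, 2027 + 11 days = April 5, 2027.
Next gap: 13 days. April 5, 2027 + 13 days = April 18, 2027.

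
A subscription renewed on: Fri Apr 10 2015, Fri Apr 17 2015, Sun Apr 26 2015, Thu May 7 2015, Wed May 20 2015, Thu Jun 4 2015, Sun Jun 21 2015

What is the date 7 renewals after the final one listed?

Sun Dec 13 2015

The spacing grows by 2 each time: 7, 9, 11, 13, 15, 17 days.
Next gap: 19 days. Sun Jun 21 2015 + 19 days = Fri Jul 10 2015.
Next gap: 21 days. Fri Jul 10 2015 + 21 days = Fri Jul 31 2015.
Next gap: 23 days. Fri Jul 31 2015 + 23 days = Sun Aug 23 2015.
Next gap: 25 days. Sun Aug 23 2015 + 25 days = Thu Sep 17 2015.
Next gap: 27 days. Thu Sep 17 2015 + 27 days = Wed Oct 14 2015.
Next gap: 29 days. Wed Oct 14 2015 + 29 days = Thu Nov 12 2015.
Next gap: 31 days. Thu Nov 12 2015 + 31 days = Sun Dec 13 2015.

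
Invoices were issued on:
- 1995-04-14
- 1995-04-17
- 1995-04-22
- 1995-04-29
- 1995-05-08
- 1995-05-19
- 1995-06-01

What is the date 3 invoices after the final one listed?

1995-07-22

The spacing grows by 2 each time: 3, 5, 7, 9, 11, 13 days.
Next gap: 15 days. 1995-06-01 + 15 days = 1995-06-16.
Next gap: 17 days. 1995-06-16 + 17 days = 1995-07-03.
Next gap: 19 days. 1995-07-03 + 19 days = 1995-07-22.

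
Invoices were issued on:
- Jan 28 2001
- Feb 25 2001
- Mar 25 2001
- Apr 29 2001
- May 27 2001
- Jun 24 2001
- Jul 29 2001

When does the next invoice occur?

Aug 26 2001

These are Sundays with 28, 28, 35, 28, 28, 35-day gaps.
Each is the final Sunday of its month — Apr 29 2001 is past the 28th, so '4th Sunday' doesn't fit.
August 2001 ends with Sunday Aug 26 2001.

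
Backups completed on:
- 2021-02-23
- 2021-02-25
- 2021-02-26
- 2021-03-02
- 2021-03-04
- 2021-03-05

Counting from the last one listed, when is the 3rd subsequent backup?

2021-03-12

Gaps: 2, 1, 4, 2, 1 days — not constant, but cyclic with period 3.
The events fall on every Tuesday, Thursday and Friday.
The following Tuesday is 2021-03-09.
Next Thursday: 2021-03-11.
The following Friday is 2021-03-12.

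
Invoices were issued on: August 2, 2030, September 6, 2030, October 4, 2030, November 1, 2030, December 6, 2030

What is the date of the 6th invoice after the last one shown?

June 6, 2031

Gaps: 35, 28, 28, 35 days — a mix of 28 and 35. Every date is a Friday.
Each is the 1st Friday of its month.
January 2031 — 1st Friday is January 3, 2031.
February 2031 — 1st Friday is February 7, 2031.
March 2031 — 1st Friday is March 7, 2031.
1st Friday of April 2031: April 4, 2031.
May 2031 — 1st Friday is May 2, 2031.
June 2031 — 1st Friday is June 6, 2031.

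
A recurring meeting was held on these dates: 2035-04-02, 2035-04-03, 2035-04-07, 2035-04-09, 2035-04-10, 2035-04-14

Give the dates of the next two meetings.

Gaps: 1, 4, 2, 1, 4 days — not constant, but cyclic with period 3.
The events fall on every Monday, Tuesday and Saturday.
Next Monday: 2035-04-16.
The following Tuesday is 2035-04-17.

2035-04-16, 2035-04-17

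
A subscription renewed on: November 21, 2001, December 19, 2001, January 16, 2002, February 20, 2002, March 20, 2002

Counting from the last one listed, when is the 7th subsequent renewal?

Gaps: 28, 28, 35, 28 days — a mix of 28 and 35. Every date is a Wednesday.
Each is the 3rd Wednesday of its month.
3rd Wednesday of April 2002: April 17, 2002.
3rd Wednesday of May 2002: May 15, 2002.
June 2002 — 3rd Wednesday is June 19, 2002.
3rd Wednesday of July 2002: July 17, 2002.
August 2002 — 3rd Wednesday is August 21, 2002.
September 2002 — 3rd Wednesday is September 18, 2002.
3rd Wednesday of October 2002: October 16, 2002.

October 16, 2002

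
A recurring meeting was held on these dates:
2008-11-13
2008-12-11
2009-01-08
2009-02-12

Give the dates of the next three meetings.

2009-03-12, 2009-04-09, 2009-05-14

Gaps: 28, 28, 35 days — a mix of 28 and 35. Every date is a Thursday.
Each is the 2nd Thursday of its month.
2nd Thursday of March 2009: 2009-03-12.
2nd Thursday of April 2009: 2009-04-09.
2nd Thursday of May 2009: 2009-05-14.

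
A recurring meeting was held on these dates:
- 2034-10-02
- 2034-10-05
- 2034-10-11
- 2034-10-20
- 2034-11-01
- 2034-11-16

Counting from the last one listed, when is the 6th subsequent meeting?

The spacing grows by 3 each time: 3, 6, 9, 12, 15 days.
Next gap: 18 days. 2034-11-16 + 18 days = 2034-12-04.
Next gap: 21 days. 2034-12-04 + 21 days = 2034-12-25.
Next gap: 24 days. 2034-12-25 + 24 days = 2035-01-18.
Next gap: 27 days. 2035-01-18 + 27 days = 2035-02-14.
Next gap: 30 days. 2035-02-14 + 30 days = 2035-03-16.
Next gap: 33 days. 2035-03-16 + 33 days = 2035-04-18.

2035-04-18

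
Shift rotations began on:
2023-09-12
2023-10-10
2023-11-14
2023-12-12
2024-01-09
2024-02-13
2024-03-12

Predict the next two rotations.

2024-04-09, 2024-05-14

These are Tuesdays at 28- or 35-day spacing (28, 35, 28, 28, 35, 28).
The pattern: 2nd Tuesday of the month.
2nd Tuesday of April 2024: 2024-04-09.
May 2024 — 2nd Tuesday is 2024-05-14.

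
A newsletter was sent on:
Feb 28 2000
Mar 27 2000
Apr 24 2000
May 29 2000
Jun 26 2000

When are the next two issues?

Jul 31 2000, Aug 28 2000

These are Mondays with 28, 28, 35, 28-day gaps.
Each is the final Monday of its month — May 29 2000 is past the 28th, so '4th Monday' doesn't fit.
Last Monday of July 2000: Jul 31 2000.
August 2000 ends with Monday Aug 28 2000.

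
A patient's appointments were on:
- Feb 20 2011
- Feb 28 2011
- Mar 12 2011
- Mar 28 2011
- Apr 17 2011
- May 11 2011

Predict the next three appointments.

Intervals are 8, 12, 16, 20, 24 days — an arithmetic progression with common difference 4.
Next gap: 28 days. May 11 2011 + 28 days = Jun 8 2011.
Next gap: 32 days. Jun 8 2011 + 32 days = Jul 10 2011.
Next gap: 36 days. Jul 10 2011 + 36 days = Aug 15 2011.

Jun 8 2011, Jul 10 2011, Aug 15 2011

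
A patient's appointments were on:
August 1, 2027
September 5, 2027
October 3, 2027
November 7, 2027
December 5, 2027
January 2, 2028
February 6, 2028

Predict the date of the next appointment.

All dates are Sundays, 35, 28, 35, 28, 28, 35 days apart.
Specifically, the 1st Sunday of each month.
March 2028 — 1st Sunday is March 5, 2028.

March 5, 2028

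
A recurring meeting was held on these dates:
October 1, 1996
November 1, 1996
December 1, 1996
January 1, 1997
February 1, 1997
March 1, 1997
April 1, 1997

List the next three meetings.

Gaps: 31, 30, 31, 31, 28, 31 days — not constant. Every event is on the 1st of the month.
Pattern: the 1st of each month.
May 1997: May 1, 1997.
June 1997: June 1, 1997.
July 1997: July 1, 1997.

May 1, 1997; June 1, 1997; July 1, 1997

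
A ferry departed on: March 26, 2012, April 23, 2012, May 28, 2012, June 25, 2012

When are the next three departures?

Gaps: 28, 35, 28 days — a mix of 28 and 35. Every date is a Monday.
Each is the 4th Monday of its month.
4th Monday of July 2012: July 23, 2012.
4th Monday of August 2012: August 27, 2012.
September 2012 — 4th Monday is September 24, 2012.

July 23, 2012; August 27, 2012; September 24, 2012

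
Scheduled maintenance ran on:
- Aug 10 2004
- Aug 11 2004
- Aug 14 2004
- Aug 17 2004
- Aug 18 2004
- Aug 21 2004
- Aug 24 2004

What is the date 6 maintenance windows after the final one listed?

Every event lands on a Tuesday or Wednesday or Saturday (gaps cycle 1, 3, 3, 1, 3, 3).
So the schedule is: every Tuesday, Wednesday and Saturday.
The following Wednesday is Aug 25 2004.
The following Saturday is Aug 28 2004.
The following Tuesday is Aug 31 2004.
Next Wednesday: Sep 1 2004.
Next Saturday: Sep 4 2004.
Next Tuesday: Sep 7 2004.

Sep 7 2004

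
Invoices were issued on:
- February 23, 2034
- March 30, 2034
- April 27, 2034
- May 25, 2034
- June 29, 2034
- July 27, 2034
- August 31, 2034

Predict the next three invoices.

September 28, 2034; October 26, 2034; November 30, 2034

These are Thursdays with 35, 28, 28, 35, 28, 35-day gaps.
Each is the final Thursday of its month — March 30, 2034 is past the 28th, so '4th Thursday' doesn't fit.
Last Thursday of September 2034: September 28, 2034.
October 2034 ends with Thursday October 26, 2034.
Last Thursday of November 2034: November 30, 2034.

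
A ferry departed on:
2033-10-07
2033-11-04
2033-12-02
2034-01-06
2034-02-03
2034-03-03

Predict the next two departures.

All dates are Fridays, 28, 28, 35, 28, 28 days apart.
Specifically, the 1st Friday of each month.
1st Friday of April 2034: 2034-04-07.
1st Friday of May 2034: 2034-05-05.

2034-04-07, 2034-05-05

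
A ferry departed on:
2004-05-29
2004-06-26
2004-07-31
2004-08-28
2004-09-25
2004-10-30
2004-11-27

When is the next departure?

2004-12-25

Every date is a Saturday; gaps 28, 35, 28, 28, 35, 28 days.
Each is the last Saturday of its month (at least one falls on the 29th or later, ruling out '4th Saturday').
Last Saturday of December 2004: 2004-12-25.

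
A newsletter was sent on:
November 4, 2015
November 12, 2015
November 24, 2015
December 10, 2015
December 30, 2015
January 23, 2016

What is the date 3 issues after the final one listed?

April 28, 2016

Gaps: 8, 12, 16, 20, 24 days — each gap is 4 larger than the previous one.
Next gap: 28 days. January 23, 2016 + 28 days = February 20, 2016.
Next gap: 32 days. February 20, 2016 + 32 days = March 23, 2016.
Next gap: 36 days. March 23, 2016 + 36 days = April 28, 2016.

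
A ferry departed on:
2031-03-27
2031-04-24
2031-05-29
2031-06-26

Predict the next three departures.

2031-07-31, 2031-08-28, 2031-09-25

These are Thursdays with 28, 35, 28-day gaps.
Each is the final Thursday of its month — 2031-05-29 is past the 28th, so '4th Thursday' doesn't fit.
July 2031 ends with Thursday 2031-07-31.
August 2031 ends with Thursday 2031-08-28.
Last Thursday of September 2031: 2031-09-25.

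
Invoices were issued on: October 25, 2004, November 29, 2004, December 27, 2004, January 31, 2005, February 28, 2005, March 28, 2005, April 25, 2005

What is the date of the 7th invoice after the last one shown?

These are Mondays with 35, 28, 35, 28, 28, 28-day gaps.
Each is the final Monday of its month — November 29, 2004 is past the 28th, so '4th Monday' doesn't fit.
May 2005 ends with Monday May 30, 2005.
Last Monday of June 2005: June 27, 2005.
July 2005 ends with Monday July 25, 2005.
Last Monday of August 2005: August 29, 2005.
September 2005 ends with Monday September 26, 2005.
Last Monday of October 2005: October 31, 2005.
November 2005 ends with Monday November 28, 2005.

November 28, 2005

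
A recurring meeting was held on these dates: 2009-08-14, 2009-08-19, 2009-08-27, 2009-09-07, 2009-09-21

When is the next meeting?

Intervals are 5, 8, 11, 14 days — an arithmetic progression with common difference 3.
Next gap: 17 days. 2009-09-21 + 17 days = 2009-10-08.

2009-10-08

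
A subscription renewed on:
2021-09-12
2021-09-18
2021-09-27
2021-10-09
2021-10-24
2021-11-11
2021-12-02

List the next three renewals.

2021-12-26, 2022-01-22, 2022-02-21

Intervals are 6, 9, 12, 15, 18, 21 days — an arithmetic progression with common difference 3.
Next gap: 24 days. 2021-12-02 + 24 days = 2021-12-26.
Next gap: 27 days. 2021-12-26 + 27 days = 2022-01-22.
Next gap: 30 days. 2022-01-22 + 30 days = 2022-02-21.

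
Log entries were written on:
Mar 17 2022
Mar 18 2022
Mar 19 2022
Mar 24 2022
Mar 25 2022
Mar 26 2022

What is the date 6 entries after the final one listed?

The gap pattern 1, 1, 5, 1, 1 repeats every 3 events.
These are the Thursdays, Fridays and Saturdays of each week.
Next Thursday: Mar 31 2022.
The following Friday is Apr 1 2022.
The following Saturday is Apr 2 2022.
The following Thursday is Apr 7 2022.
The following Friday is Apr 8 2022.
The following Saturday is Apr 9 2022.

Apr 9 2022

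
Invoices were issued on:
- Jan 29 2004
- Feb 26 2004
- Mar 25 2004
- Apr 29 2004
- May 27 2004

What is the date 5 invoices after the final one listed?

Oct 28 2004

These are Thursdays with 28, 28, 35, 28-day gaps.
Each is the final Thursday of its month — Jan 29 2004 is past the 28th, so '4th Thursday' doesn't fit.
June 2004 ends with Thursday Jun 24 2004.
Last Thursday of July 2004: Jul 29 2004.
August 2004 ends with Thursday Aug 26 2004.
September 2004 ends with Thursday Sep 30 2004.
October 2004 ends with Thursday Oct 28 2004.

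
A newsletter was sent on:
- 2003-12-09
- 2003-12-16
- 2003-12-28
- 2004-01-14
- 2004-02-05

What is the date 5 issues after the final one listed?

2004-08-08

The spacing grows by 5 each time: 7, 12, 17, 22 days.
Next gap: 27 days. 2004-02-05 + 27 days = 2004-03-03.
Next gap: 32 days. 2004-03-03 + 32 days = 2004-04-04.
Next gap: 37 days. 2004-04-04 + 37 days = 2004-05-11.
Next gap: 42 days. 2004-05-11 + 42 days = 2004-06-22.
Next gap: 47 days. 2004-06-22 + 47 days = 2004-08-08.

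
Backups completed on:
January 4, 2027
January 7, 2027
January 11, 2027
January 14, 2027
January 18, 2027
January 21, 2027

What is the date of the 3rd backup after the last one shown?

February 1, 2027

Gaps: 3, 4, 3, 4, 3 days — not constant, but cyclic with period 2.
The events fall on every Monday and Thursday.
The following Monday is January 25, 2027.
Next Thursday: January 28, 2027.
The following Monday is February 1, 2027.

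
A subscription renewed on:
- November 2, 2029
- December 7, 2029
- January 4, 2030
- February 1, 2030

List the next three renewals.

All dates are Fridays, 35, 28, 28 days apart.
Specifically, the 1st Friday of each month.
1st Friday of March 2030: March 1, 2030.
1st Friday of April 2030: April 5, 2030.
May 2030 — 1st Friday is May 3, 2030.

March 1, 2030; April 5, 2030; May 3, 2030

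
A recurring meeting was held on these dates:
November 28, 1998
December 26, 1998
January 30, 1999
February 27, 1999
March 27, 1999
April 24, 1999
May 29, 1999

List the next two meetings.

June 26, 1999; July 31, 1999

All Saturdays; the gaps (28, 35, 28, 28, 28, 35) vary with month length.
This is the last Saturday of each month.
June 1999 ends with Saturday June 26, 1999.
Last Saturday of July 1999: July 31, 1999.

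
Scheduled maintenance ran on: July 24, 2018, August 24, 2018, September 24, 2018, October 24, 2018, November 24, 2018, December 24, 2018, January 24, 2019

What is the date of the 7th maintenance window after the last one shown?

Gaps: 31, 31, 30, 31, 30, 31 days — not constant. Every event is on the 24th of the month.
Pattern: the 24th of each month.
February 2019: February 24, 2019.
March 2019: March 24, 2019.
April 2019: April 24, 2019.
May 2019: May 24, 2019.
Next: June 2019 → June 24, 2019.
Next: July 2019 → July 24, 2019.
Next: August 2019 → August 24, 2019.

August 24, 2019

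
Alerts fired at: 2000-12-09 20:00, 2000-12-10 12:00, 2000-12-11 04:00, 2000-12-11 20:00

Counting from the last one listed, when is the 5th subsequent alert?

Gaps: 16, 16, 16 hours — each event is 16 hours after the previous one.
2000-12-11 20:00 + 16 h = 2000-12-12 12:00.
2000-12-12 12:00 + 16 h = 2000-12-13 04:00.
2000-12-13 04:00 + 16 h = 2000-12-13 20:00.
2000-12-13 20:00 + 16 h = 2000-12-14 12:00.
2000-12-14 12:00 + 16 h = 2000-12-15 04:00.

2000-12-15 04:00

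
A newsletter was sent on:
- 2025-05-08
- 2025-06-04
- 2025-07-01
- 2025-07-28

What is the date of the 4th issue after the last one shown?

Gaps between consecutive events: 27, 27, 27 days — a constant 27-day interval.
2025-07-28 + 27 days = 2025-08-24.
2025-08-24 + 27 days = 2025-09-20.
2025-09-20 + 27 days = 2025-10-17.
2025-10-17 + 27 days = 2025-11-13.

2025-11-13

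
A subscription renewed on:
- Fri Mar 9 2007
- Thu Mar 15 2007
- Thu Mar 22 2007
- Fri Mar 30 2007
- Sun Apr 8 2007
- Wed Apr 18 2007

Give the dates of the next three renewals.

Sun Apr 29 2007, Fri May 11 2007, Thu May 24 2007

Intervals are 6, 7, 8, 9, 10 days — an arithmetic progression with common difference 1.
Next gap: 11 days. Wed Apr 18 2007 + 11 days = Sun Apr 29 2007.
Next gap: 12 days. Sun Apr 29 2007 + 12 days = Fri May 11 2007.
Next gap: 13 days. Fri May 11 2007 + 13 days = Thu May 24 2007.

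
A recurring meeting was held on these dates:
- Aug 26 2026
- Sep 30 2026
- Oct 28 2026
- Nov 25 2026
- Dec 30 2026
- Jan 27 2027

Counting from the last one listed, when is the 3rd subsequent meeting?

All Wednesdays; the gaps (35, 28, 28, 35, 28) vary with month length.
This is the last Wednesday of each month.
Last Wednesday of February 2027: Feb 24 2027.
March 2027 ends with Wednesday Mar 31 2027.
Last Wednesday of April 2027: Apr 28 2027.

Apr 28 2027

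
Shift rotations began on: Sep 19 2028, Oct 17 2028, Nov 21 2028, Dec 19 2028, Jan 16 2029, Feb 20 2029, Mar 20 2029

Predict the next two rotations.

Apr 17 2029, May 15 2029

These are Tuesdays at 28- or 35-day spacing (28, 35, 28, 28, 35, 28).
The pattern: 3rd Tuesday of the month.
3rd Tuesday of April 2029: Apr 17 2029.
May 2029 — 3rd Tuesday is May 15 2029.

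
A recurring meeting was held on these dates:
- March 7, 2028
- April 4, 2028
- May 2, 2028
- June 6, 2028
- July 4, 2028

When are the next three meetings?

August 1, 2028; September 5, 2028; October 3, 2028

These are Tuesdays at 28- or 35-day spacing (28, 28, 35, 28).
The pattern: 1st Tuesday of the month.
August 2028 — 1st Tuesday is August 1, 2028.
1st Tuesday of September 2028: September 5, 2028.
1st Tuesday of October 2028: October 3, 2028.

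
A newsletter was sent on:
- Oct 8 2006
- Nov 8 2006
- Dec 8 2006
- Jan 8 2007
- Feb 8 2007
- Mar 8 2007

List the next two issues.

Apr 8 2007, May 8 2007

Gaps: 31, 30, 31, 31, 28 days — not constant. Every event is on the 8th of the month.
Pattern: the 8th of each month.
Next: April 2007 → Apr 8 2007.
May 2007: May 8 2007.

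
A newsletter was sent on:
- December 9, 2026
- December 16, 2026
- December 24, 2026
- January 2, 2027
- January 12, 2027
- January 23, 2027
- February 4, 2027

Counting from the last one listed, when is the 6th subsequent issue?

May 8, 2027

Gaps: 7, 8, 9, 10, 11, 12 days — each gap is 1 larger than the previous one.
Next gap: 13 days. February 4, 2027 + 13 days = February 17, 2027.
Next gap: 14 days. February 17, 2027 + 14 days = March 3, 2027.
Next gap: 15 days. March 3, 2027 + 15 days = March 18, 2027.
Next gap: 16 days. March 18, 2027 + 16 days = April 3, 2027.
Next gap: 17 days. April 3, 2027 + 17 days = April 20, 2027.
Next gap: 18 days. April 20, 2027 + 18 days = May 8, 2027.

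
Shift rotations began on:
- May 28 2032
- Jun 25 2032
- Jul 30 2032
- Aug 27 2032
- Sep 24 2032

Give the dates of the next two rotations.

Every date is a Friday; gaps 28, 35, 28, 28 days.
Each is the last Friday of its month (at least one falls on the 29th or later, ruling out '4th Friday').
October 2032 ends with Friday Oct 29 2032.
November 2032 ends with Friday Nov 26 2032.

Oct 29 2032, Nov 26 2032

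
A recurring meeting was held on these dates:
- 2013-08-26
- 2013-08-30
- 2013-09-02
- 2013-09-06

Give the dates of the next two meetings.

2013-09-09, 2013-09-13

Every event lands on a Monday or Friday (gaps cycle 4, 3, 4).
So the schedule is: every Monday and Friday.
The following Monday is 2013-09-09.
Next Friday: 2013-09-13.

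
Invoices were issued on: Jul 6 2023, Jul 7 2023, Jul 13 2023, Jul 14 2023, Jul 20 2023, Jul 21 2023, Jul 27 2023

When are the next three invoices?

Every event lands on a Thursday or Friday (gaps cycle 1, 6, 1, 6, 1, 6).
So the schedule is: every Thursday and Friday.
Next Friday: Jul 28 2023.
The following Thursday is Aug 3 2023.
The following Friday is Aug 4 2023.

Jul 28 2023, Aug 3 2023, Aug 4 2023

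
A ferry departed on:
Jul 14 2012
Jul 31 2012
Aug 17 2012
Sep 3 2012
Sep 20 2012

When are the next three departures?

Every event comes 17 days after the last (17, 17, 17, 17).
Sep 20 2012 + 17 days = Oct 7 2012.
Oct 7 2012 + 17 days = Oct 24 2012.
Oct 24 2012 + 17 days = Nov 10 2012.

Oct 7 2012, Oct 24 2012, Nov 10 2012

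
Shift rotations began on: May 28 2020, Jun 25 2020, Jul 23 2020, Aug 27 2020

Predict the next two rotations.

Sep 24 2020, Oct 22 2020

Gaps: 28, 28, 35 days — a mix of 28 and 35. Every date is a Thursday.
Each is the 4th Thursday of its month.
September 2020 — 4th Thursday is Sep 24 2020.
4th Thursday of October 2020: Oct 22 2020.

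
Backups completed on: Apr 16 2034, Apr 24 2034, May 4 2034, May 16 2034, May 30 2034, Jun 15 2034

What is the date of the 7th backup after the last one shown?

Nov 30 2034

Gaps: 8, 10, 12, 14, 16 days — each gap is 2 larger than the previous one.
Next gap: 18 days. Jun 15 2034 + 18 days = Jul 3 2034.
Next gap: 20 days. Jul 3 2034 + 20 days = Jul 23 2034.
Next gap: 22 days. Jul 23 2034 + 22 days = Aug 14 2034.
Next gap: 24 days. Aug 14 2034 + 24 days = Sep 7 2034.
Next gap: 26 days. Sep 7 2034 + 26 days = Oct 3 2034.
Next gap: 28 days. Oct 3 2034 + 28 days = Oct 31 2034.
Next gap: 30 days. Oct 31 2034 + 30 days = Nov 30 2034.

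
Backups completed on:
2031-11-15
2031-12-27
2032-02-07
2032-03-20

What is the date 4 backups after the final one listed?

2032-09-04

Gaps between consecutive events: 42, 42, 42 days — a constant 42-day interval.
2032-03-20 + 42 days = 2032-05-01.
2032-05-01 + 42 days = 2032-06-12.
2032-06-12 + 42 days = 2032-07-24.
2032-07-24 + 42 days = 2032-09-04.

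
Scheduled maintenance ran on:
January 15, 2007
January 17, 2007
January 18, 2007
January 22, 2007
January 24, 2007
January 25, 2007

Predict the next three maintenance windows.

Every event lands on a Monday or Wednesday or Thursday (gaps cycle 2, 1, 4, 2, 1).
So the schedule is: every Monday, Wednesday and Thursday.
Next Monday: January 29, 2007.
The following Wednesday is January 31, 2007.
The following Thursday is February 1, 2007.

January 29, 2007; January 31, 2007; February 1, 2007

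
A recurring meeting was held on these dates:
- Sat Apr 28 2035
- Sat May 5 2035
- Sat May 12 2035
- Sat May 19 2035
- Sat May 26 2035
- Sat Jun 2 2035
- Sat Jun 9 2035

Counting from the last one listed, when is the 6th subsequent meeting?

Sat Jul 21 2035

Gaps between consecutive events: 7, 7, 7, 7, 7, 7 days — a constant 7-day interval.
Sat Jun 9 2035 + 7 days = Sat Jun 16 2035.
Sat Jun 16 2035 + 7 days = Sat Jun 23 2035.
Sat Jun 23 2035 + 7 days = Sat Jun 30 2035.
Sat Jun 30 2035 + 7 days = Sat Jul 7 2035.
Sat Jul 7 2035 + 7 days = Sat Jul 14 2035.
Sat Jul 14 2035 + 7 days = Sat Jul 21 2035.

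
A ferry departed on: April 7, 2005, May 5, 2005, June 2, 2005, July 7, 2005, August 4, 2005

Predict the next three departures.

These are Thursdays at 28- or 35-day spacing (28, 28, 35, 28).
The pattern: 1st Thursday of the month.
1st Thursday of September 2005: September 1, 2005.
October 2005 — 1st Thursday is October 6, 2005.
1st Thursday of November 2005: November 3, 2005.

September 1, 2005; October 6, 2005; November 3, 2005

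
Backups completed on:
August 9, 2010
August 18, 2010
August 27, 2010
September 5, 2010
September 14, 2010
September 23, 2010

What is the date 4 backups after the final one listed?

October 29, 2010

The spacing is 9, 9, 9, 9, 9 days — always 9 days.
September 23, 2010 + 9 days = October 2, 2010.
October 2, 2010 + 9 days = October 11, 2010.
October 11, 2010 + 9 days = October 20, 2010.
October 20, 2010 + 9 days = October 29, 2010.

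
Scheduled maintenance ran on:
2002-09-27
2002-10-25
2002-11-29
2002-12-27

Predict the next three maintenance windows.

These are Fridays with 28, 35, 28-day gaps.
Each is the final Friday of its month — 2002-11-29 is past the 28th, so '4th Friday' doesn't fit.
Last Friday of January 2003: 2003-01-31.
Last Friday of February 2003: 2003-02-28.
Last Friday of March 2003: 2003-03-28.

2003-01-31, 2003-02-28, 2003-03-28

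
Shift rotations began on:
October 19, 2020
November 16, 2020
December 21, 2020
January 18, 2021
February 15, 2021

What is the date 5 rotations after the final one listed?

Gaps: 28, 35, 28, 28 days — a mix of 28 and 35. Every date is a Monday.
Each is the 3rd Monday of its month.
3rd Monday of March 2021: March 15, 2021.
3rd Monday of April 2021: April 19, 2021.
May 2021 — 3rd Monday is May 17, 2021.
June 2021 — 3rd Monday is June 21, 2021.
July 2021 — 3rd Monday is July 19, 2021.

July 19, 2021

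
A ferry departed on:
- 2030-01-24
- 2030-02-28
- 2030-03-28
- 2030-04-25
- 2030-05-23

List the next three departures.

Gaps: 35, 28, 28, 28 days — a mix of 28 and 35. Every date is a Thursday.
Each is the 4th Thursday of its month.
June 2030 — 4th Thursday is 2030-06-27.
4th Thursday of July 2030: 2030-07-25.
August 2030 — 4th Thursday is 2030-08-22.

2030-06-27, 2030-07-25, 2030-08-22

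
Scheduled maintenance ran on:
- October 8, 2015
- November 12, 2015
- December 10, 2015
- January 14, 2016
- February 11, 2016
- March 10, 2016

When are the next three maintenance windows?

These are Thursdays at 28- or 35-day spacing (35, 28, 35, 28, 28).
The pattern: 2nd Thursday of the month.
2nd Thursday of April 2016: April 14, 2016.
2nd Thursday of May 2016: May 12, 2016.
June 2016 — 2nd Thursday is June 9, 2016.

April 14, 2016; May 12, 2016; June 9, 2016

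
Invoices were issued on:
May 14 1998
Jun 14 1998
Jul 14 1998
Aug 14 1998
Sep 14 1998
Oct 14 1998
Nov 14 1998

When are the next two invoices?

Dec 14 1998, Jan 14 1999

The day-of-month is always 14 (31, 30, 31, 31, 30, 31 days between events).
So this recurs on the 14th of each month.
Next: December 1998 → Dec 14 1998.
Next: January 1999 → Jan 14 1999.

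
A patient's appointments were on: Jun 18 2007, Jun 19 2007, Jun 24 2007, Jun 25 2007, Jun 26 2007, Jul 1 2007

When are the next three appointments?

Gaps: 1, 5, 1, 1, 5 days — not constant, but cyclic with period 3.
The events fall on every Monday, Tuesday and Sunday.
Next Monday: Jul 2 2007.
The following Tuesday is Jul 3 2007.
The following Sunday is Jul 8 2007.

Jul 2 2007, Jul 3 2007, Jul 8 2007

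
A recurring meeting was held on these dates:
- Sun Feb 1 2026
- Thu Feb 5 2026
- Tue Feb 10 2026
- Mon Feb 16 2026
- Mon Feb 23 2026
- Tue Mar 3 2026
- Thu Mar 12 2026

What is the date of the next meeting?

Sun Mar 22 2026

Intervals are 4, 5, 6, 7, 8, 9 days — an arithmetic progression with common difference 1.
Next gap: 10 days. Thu Mar 12 2026 + 10 days = Sun Mar 22 2026.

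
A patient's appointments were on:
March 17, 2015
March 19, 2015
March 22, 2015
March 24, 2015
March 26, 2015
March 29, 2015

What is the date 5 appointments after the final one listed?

April 9, 2015

The gap pattern 2, 3, 2, 2, 3 repeats every 3 events.
These are the Tuesdays, Thursdays and Sundays of each week.
Next Tuesday: March 31, 2015.
Next Thursday: April 2, 2015.
Next Sunday: April 5, 2015.
The following Tuesday is April 7, 2015.
Next Thursday: April 9, 2015.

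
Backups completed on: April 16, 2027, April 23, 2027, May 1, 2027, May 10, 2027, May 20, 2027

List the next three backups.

The spacing grows by 1 each time: 7, 8, 9, 10 days.
Next gap: 11 days. May 20, 2027 + 11 days = May 31, 2027.
Next gap: 12 days. May 31, 2027 + 12 days = June 12, 2027.
Next gap: 13 days. June 12, 2027 + 13 days = June 25, 2027.

May 31, 2027; June 12, 2027; June 25, 2027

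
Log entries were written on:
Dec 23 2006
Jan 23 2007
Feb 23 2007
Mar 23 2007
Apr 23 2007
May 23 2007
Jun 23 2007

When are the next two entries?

Jul 23 2007, Aug 23 2007

Each date is the 23rd; the gaps (31, 31, 28, 31, 30, 31) track the month lengths.
The rule is the 23rd of each month.
Next: July 2007 → Jul 23 2007.
August 2007: Aug 23 2007.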